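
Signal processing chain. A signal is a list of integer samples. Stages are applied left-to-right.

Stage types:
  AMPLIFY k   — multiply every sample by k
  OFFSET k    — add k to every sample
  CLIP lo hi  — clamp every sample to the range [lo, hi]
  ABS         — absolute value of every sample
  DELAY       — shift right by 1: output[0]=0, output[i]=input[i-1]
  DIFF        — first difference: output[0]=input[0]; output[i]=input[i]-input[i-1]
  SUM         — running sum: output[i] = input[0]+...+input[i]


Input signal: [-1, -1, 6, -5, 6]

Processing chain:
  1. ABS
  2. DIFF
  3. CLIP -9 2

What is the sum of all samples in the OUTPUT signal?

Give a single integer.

Answer: 3

Derivation:
Input: [-1, -1, 6, -5, 6]
Stage 1 (ABS): |-1|=1, |-1|=1, |6|=6, |-5|=5, |6|=6 -> [1, 1, 6, 5, 6]
Stage 2 (DIFF): s[0]=1, 1-1=0, 6-1=5, 5-6=-1, 6-5=1 -> [1, 0, 5, -1, 1]
Stage 3 (CLIP -9 2): clip(1,-9,2)=1, clip(0,-9,2)=0, clip(5,-9,2)=2, clip(-1,-9,2)=-1, clip(1,-9,2)=1 -> [1, 0, 2, -1, 1]
Output sum: 3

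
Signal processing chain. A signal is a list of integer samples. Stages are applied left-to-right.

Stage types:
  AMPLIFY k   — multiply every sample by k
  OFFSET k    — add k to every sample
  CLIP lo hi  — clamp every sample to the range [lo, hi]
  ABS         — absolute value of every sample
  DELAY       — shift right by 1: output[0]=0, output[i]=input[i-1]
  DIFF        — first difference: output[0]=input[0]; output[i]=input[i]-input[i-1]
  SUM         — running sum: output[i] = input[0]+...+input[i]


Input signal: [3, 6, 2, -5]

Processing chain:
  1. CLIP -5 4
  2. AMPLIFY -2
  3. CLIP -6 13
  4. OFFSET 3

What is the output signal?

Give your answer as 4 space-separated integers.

Answer: -3 -3 -1 13

Derivation:
Input: [3, 6, 2, -5]
Stage 1 (CLIP -5 4): clip(3,-5,4)=3, clip(6,-5,4)=4, clip(2,-5,4)=2, clip(-5,-5,4)=-5 -> [3, 4, 2, -5]
Stage 2 (AMPLIFY -2): 3*-2=-6, 4*-2=-8, 2*-2=-4, -5*-2=10 -> [-6, -8, -4, 10]
Stage 3 (CLIP -6 13): clip(-6,-6,13)=-6, clip(-8,-6,13)=-6, clip(-4,-6,13)=-4, clip(10,-6,13)=10 -> [-6, -6, -4, 10]
Stage 4 (OFFSET 3): -6+3=-3, -6+3=-3, -4+3=-1, 10+3=13 -> [-3, -3, -1, 13]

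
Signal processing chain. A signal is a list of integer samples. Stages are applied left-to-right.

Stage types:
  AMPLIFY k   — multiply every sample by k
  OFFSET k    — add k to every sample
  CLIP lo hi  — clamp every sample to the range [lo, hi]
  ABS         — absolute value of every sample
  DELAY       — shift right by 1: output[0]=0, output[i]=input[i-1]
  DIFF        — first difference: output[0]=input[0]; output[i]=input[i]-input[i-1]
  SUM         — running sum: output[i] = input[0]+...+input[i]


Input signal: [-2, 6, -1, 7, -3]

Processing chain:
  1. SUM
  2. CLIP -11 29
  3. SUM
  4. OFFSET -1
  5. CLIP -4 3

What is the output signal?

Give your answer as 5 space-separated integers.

Answer: -3 1 3 3 3

Derivation:
Input: [-2, 6, -1, 7, -3]
Stage 1 (SUM): sum[0..0]=-2, sum[0..1]=4, sum[0..2]=3, sum[0..3]=10, sum[0..4]=7 -> [-2, 4, 3, 10, 7]
Stage 2 (CLIP -11 29): clip(-2,-11,29)=-2, clip(4,-11,29)=4, clip(3,-11,29)=3, clip(10,-11,29)=10, clip(7,-11,29)=7 -> [-2, 4, 3, 10, 7]
Stage 3 (SUM): sum[0..0]=-2, sum[0..1]=2, sum[0..2]=5, sum[0..3]=15, sum[0..4]=22 -> [-2, 2, 5, 15, 22]
Stage 4 (OFFSET -1): -2+-1=-3, 2+-1=1, 5+-1=4, 15+-1=14, 22+-1=21 -> [-3, 1, 4, 14, 21]
Stage 5 (CLIP -4 3): clip(-3,-4,3)=-3, clip(1,-4,3)=1, clip(4,-4,3)=3, clip(14,-4,3)=3, clip(21,-4,3)=3 -> [-3, 1, 3, 3, 3]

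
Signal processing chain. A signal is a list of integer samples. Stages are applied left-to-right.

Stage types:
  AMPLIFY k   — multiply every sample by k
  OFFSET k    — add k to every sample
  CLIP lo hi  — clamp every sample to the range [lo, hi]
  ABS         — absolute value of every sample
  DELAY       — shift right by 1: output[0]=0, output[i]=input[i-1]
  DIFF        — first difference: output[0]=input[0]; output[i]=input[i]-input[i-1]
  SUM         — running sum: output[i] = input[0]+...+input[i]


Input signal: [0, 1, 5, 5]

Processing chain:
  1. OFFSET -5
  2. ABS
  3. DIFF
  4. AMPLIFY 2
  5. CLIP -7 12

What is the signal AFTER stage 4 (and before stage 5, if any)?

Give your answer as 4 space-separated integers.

Answer: 10 -2 -8 0

Derivation:
Input: [0, 1, 5, 5]
Stage 1 (OFFSET -5): 0+-5=-5, 1+-5=-4, 5+-5=0, 5+-5=0 -> [-5, -4, 0, 0]
Stage 2 (ABS): |-5|=5, |-4|=4, |0|=0, |0|=0 -> [5, 4, 0, 0]
Stage 3 (DIFF): s[0]=5, 4-5=-1, 0-4=-4, 0-0=0 -> [5, -1, -4, 0]
Stage 4 (AMPLIFY 2): 5*2=10, -1*2=-2, -4*2=-8, 0*2=0 -> [10, -2, -8, 0]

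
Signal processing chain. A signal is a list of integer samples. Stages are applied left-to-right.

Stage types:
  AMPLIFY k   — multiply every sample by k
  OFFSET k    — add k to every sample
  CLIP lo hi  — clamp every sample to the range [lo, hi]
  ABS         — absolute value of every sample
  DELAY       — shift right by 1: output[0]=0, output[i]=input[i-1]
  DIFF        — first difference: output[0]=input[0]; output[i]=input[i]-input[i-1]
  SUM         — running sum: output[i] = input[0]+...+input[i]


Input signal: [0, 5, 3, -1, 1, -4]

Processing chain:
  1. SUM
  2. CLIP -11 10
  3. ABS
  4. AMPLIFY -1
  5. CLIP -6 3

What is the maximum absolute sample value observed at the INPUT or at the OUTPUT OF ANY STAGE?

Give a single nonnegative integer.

Answer: 8

Derivation:
Input: [0, 5, 3, -1, 1, -4] (max |s|=5)
Stage 1 (SUM): sum[0..0]=0, sum[0..1]=5, sum[0..2]=8, sum[0..3]=7, sum[0..4]=8, sum[0..5]=4 -> [0, 5, 8, 7, 8, 4] (max |s|=8)
Stage 2 (CLIP -11 10): clip(0,-11,10)=0, clip(5,-11,10)=5, clip(8,-11,10)=8, clip(7,-11,10)=7, clip(8,-11,10)=8, clip(4,-11,10)=4 -> [0, 5, 8, 7, 8, 4] (max |s|=8)
Stage 3 (ABS): |0|=0, |5|=5, |8|=8, |7|=7, |8|=8, |4|=4 -> [0, 5, 8, 7, 8, 4] (max |s|=8)
Stage 4 (AMPLIFY -1): 0*-1=0, 5*-1=-5, 8*-1=-8, 7*-1=-7, 8*-1=-8, 4*-1=-4 -> [0, -5, -8, -7, -8, -4] (max |s|=8)
Stage 5 (CLIP -6 3): clip(0,-6,3)=0, clip(-5,-6,3)=-5, clip(-8,-6,3)=-6, clip(-7,-6,3)=-6, clip(-8,-6,3)=-6, clip(-4,-6,3)=-4 -> [0, -5, -6, -6, -6, -4] (max |s|=6)
Overall max amplitude: 8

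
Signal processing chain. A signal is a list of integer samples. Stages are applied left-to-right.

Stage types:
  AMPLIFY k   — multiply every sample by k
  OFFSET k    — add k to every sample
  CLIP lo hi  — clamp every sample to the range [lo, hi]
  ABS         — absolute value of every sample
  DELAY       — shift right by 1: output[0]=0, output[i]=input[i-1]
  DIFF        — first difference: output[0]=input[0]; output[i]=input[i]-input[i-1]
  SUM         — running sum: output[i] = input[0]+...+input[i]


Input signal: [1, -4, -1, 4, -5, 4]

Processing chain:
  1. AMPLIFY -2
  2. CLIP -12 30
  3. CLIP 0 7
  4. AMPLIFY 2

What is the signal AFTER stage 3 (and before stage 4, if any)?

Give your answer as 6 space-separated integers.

Input: [1, -4, -1, 4, -5, 4]
Stage 1 (AMPLIFY -2): 1*-2=-2, -4*-2=8, -1*-2=2, 4*-2=-8, -5*-2=10, 4*-2=-8 -> [-2, 8, 2, -8, 10, -8]
Stage 2 (CLIP -12 30): clip(-2,-12,30)=-2, clip(8,-12,30)=8, clip(2,-12,30)=2, clip(-8,-12,30)=-8, clip(10,-12,30)=10, clip(-8,-12,30)=-8 -> [-2, 8, 2, -8, 10, -8]
Stage 3 (CLIP 0 7): clip(-2,0,7)=0, clip(8,0,7)=7, clip(2,0,7)=2, clip(-8,0,7)=0, clip(10,0,7)=7, clip(-8,0,7)=0 -> [0, 7, 2, 0, 7, 0]

Answer: 0 7 2 0 7 0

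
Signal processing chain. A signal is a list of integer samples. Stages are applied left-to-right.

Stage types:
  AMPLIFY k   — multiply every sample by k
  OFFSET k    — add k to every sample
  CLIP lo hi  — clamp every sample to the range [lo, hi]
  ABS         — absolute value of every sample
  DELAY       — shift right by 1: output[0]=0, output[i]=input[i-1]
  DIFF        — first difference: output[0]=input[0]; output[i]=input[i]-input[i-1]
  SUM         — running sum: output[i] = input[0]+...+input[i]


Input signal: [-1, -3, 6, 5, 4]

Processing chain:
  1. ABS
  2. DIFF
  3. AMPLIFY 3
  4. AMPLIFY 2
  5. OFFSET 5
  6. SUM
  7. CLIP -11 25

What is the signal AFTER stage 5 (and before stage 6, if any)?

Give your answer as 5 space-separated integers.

Input: [-1, -3, 6, 5, 4]
Stage 1 (ABS): |-1|=1, |-3|=3, |6|=6, |5|=5, |4|=4 -> [1, 3, 6, 5, 4]
Stage 2 (DIFF): s[0]=1, 3-1=2, 6-3=3, 5-6=-1, 4-5=-1 -> [1, 2, 3, -1, -1]
Stage 3 (AMPLIFY 3): 1*3=3, 2*3=6, 3*3=9, -1*3=-3, -1*3=-3 -> [3, 6, 9, -3, -3]
Stage 4 (AMPLIFY 2): 3*2=6, 6*2=12, 9*2=18, -3*2=-6, -3*2=-6 -> [6, 12, 18, -6, -6]
Stage 5 (OFFSET 5): 6+5=11, 12+5=17, 18+5=23, -6+5=-1, -6+5=-1 -> [11, 17, 23, -1, -1]

Answer: 11 17 23 -1 -1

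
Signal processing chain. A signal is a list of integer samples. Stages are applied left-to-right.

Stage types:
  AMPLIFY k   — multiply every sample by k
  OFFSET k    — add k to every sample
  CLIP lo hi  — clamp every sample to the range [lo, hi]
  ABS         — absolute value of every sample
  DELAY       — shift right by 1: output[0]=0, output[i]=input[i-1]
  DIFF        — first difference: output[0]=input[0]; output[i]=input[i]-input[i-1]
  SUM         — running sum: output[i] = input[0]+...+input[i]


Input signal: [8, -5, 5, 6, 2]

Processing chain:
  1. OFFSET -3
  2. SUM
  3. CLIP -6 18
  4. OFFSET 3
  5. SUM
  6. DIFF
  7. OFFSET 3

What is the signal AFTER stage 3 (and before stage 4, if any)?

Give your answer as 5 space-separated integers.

Answer: 5 -3 -1 2 1

Derivation:
Input: [8, -5, 5, 6, 2]
Stage 1 (OFFSET -3): 8+-3=5, -5+-3=-8, 5+-3=2, 6+-3=3, 2+-3=-1 -> [5, -8, 2, 3, -1]
Stage 2 (SUM): sum[0..0]=5, sum[0..1]=-3, sum[0..2]=-1, sum[0..3]=2, sum[0..4]=1 -> [5, -3, -1, 2, 1]
Stage 3 (CLIP -6 18): clip(5,-6,18)=5, clip(-3,-6,18)=-3, clip(-1,-6,18)=-1, clip(2,-6,18)=2, clip(1,-6,18)=1 -> [5, -3, -1, 2, 1]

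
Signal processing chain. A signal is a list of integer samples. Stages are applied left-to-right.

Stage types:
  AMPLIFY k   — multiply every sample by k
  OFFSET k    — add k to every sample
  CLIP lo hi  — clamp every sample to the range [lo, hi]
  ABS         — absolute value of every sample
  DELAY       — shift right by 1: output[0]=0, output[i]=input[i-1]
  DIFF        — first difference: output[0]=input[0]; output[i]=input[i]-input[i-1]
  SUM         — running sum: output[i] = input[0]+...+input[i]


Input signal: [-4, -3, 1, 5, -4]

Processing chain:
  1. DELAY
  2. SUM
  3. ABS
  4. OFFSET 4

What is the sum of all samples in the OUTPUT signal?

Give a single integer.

Answer: 38

Derivation:
Input: [-4, -3, 1, 5, -4]
Stage 1 (DELAY): [0, -4, -3, 1, 5] = [0, -4, -3, 1, 5] -> [0, -4, -3, 1, 5]
Stage 2 (SUM): sum[0..0]=0, sum[0..1]=-4, sum[0..2]=-7, sum[0..3]=-6, sum[0..4]=-1 -> [0, -4, -7, -6, -1]
Stage 3 (ABS): |0|=0, |-4|=4, |-7|=7, |-6|=6, |-1|=1 -> [0, 4, 7, 6, 1]
Stage 4 (OFFSET 4): 0+4=4, 4+4=8, 7+4=11, 6+4=10, 1+4=5 -> [4, 8, 11, 10, 5]
Output sum: 38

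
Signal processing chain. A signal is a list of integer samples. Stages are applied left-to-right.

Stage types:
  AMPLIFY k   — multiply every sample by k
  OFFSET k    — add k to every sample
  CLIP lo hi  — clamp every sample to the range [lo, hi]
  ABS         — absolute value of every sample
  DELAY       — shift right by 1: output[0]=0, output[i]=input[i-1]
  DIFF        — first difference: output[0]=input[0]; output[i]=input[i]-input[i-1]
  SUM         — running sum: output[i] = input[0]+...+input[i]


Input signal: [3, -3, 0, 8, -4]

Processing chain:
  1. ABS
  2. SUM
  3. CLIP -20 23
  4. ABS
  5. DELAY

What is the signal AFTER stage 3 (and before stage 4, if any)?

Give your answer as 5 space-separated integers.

Answer: 3 6 6 14 18

Derivation:
Input: [3, -3, 0, 8, -4]
Stage 1 (ABS): |3|=3, |-3|=3, |0|=0, |8|=8, |-4|=4 -> [3, 3, 0, 8, 4]
Stage 2 (SUM): sum[0..0]=3, sum[0..1]=6, sum[0..2]=6, sum[0..3]=14, sum[0..4]=18 -> [3, 6, 6, 14, 18]
Stage 3 (CLIP -20 23): clip(3,-20,23)=3, clip(6,-20,23)=6, clip(6,-20,23)=6, clip(14,-20,23)=14, clip(18,-20,23)=18 -> [3, 6, 6, 14, 18]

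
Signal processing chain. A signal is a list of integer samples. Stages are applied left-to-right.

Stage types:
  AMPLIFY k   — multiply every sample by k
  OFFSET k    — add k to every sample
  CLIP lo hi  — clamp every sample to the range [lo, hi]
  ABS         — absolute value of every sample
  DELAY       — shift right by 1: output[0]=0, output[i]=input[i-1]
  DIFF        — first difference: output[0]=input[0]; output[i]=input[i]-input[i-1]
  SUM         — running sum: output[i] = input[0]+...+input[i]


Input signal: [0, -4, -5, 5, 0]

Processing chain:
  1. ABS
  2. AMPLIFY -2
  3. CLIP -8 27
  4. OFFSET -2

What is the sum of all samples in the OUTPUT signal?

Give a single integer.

Answer: -34

Derivation:
Input: [0, -4, -5, 5, 0]
Stage 1 (ABS): |0|=0, |-4|=4, |-5|=5, |5|=5, |0|=0 -> [0, 4, 5, 5, 0]
Stage 2 (AMPLIFY -2): 0*-2=0, 4*-2=-8, 5*-2=-10, 5*-2=-10, 0*-2=0 -> [0, -8, -10, -10, 0]
Stage 3 (CLIP -8 27): clip(0,-8,27)=0, clip(-8,-8,27)=-8, clip(-10,-8,27)=-8, clip(-10,-8,27)=-8, clip(0,-8,27)=0 -> [0, -8, -8, -8, 0]
Stage 4 (OFFSET -2): 0+-2=-2, -8+-2=-10, -8+-2=-10, -8+-2=-10, 0+-2=-2 -> [-2, -10, -10, -10, -2]
Output sum: -34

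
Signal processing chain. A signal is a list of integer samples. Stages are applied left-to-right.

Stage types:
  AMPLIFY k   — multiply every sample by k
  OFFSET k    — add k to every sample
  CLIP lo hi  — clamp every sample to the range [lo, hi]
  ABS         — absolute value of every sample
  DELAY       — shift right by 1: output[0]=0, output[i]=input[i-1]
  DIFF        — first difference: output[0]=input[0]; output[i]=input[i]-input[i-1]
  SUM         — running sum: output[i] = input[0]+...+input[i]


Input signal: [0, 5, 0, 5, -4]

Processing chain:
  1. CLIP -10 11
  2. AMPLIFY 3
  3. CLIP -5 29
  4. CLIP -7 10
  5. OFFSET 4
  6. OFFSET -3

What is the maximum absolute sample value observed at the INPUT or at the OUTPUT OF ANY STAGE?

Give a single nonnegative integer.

Input: [0, 5, 0, 5, -4] (max |s|=5)
Stage 1 (CLIP -10 11): clip(0,-10,11)=0, clip(5,-10,11)=5, clip(0,-10,11)=0, clip(5,-10,11)=5, clip(-4,-10,11)=-4 -> [0, 5, 0, 5, -4] (max |s|=5)
Stage 2 (AMPLIFY 3): 0*3=0, 5*3=15, 0*3=0, 5*3=15, -4*3=-12 -> [0, 15, 0, 15, -12] (max |s|=15)
Stage 3 (CLIP -5 29): clip(0,-5,29)=0, clip(15,-5,29)=15, clip(0,-5,29)=0, clip(15,-5,29)=15, clip(-12,-5,29)=-5 -> [0, 15, 0, 15, -5] (max |s|=15)
Stage 4 (CLIP -7 10): clip(0,-7,10)=0, clip(15,-7,10)=10, clip(0,-7,10)=0, clip(15,-7,10)=10, clip(-5,-7,10)=-5 -> [0, 10, 0, 10, -5] (max |s|=10)
Stage 5 (OFFSET 4): 0+4=4, 10+4=14, 0+4=4, 10+4=14, -5+4=-1 -> [4, 14, 4, 14, -1] (max |s|=14)
Stage 6 (OFFSET -3): 4+-3=1, 14+-3=11, 4+-3=1, 14+-3=11, -1+-3=-4 -> [1, 11, 1, 11, -4] (max |s|=11)
Overall max amplitude: 15

Answer: 15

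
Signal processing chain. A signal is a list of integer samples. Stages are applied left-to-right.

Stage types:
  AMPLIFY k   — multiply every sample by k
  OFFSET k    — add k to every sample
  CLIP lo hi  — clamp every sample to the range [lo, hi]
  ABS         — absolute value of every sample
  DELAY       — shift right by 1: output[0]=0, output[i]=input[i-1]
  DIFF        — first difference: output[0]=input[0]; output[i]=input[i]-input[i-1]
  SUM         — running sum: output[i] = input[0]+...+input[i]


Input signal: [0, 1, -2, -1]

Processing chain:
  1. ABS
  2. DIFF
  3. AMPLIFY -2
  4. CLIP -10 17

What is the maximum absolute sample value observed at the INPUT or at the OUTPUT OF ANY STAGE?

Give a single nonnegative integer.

Input: [0, 1, -2, -1] (max |s|=2)
Stage 1 (ABS): |0|=0, |1|=1, |-2|=2, |-1|=1 -> [0, 1, 2, 1] (max |s|=2)
Stage 2 (DIFF): s[0]=0, 1-0=1, 2-1=1, 1-2=-1 -> [0, 1, 1, -1] (max |s|=1)
Stage 3 (AMPLIFY -2): 0*-2=0, 1*-2=-2, 1*-2=-2, -1*-2=2 -> [0, -2, -2, 2] (max |s|=2)
Stage 4 (CLIP -10 17): clip(0,-10,17)=0, clip(-2,-10,17)=-2, clip(-2,-10,17)=-2, clip(2,-10,17)=2 -> [0, -2, -2, 2] (max |s|=2)
Overall max amplitude: 2

Answer: 2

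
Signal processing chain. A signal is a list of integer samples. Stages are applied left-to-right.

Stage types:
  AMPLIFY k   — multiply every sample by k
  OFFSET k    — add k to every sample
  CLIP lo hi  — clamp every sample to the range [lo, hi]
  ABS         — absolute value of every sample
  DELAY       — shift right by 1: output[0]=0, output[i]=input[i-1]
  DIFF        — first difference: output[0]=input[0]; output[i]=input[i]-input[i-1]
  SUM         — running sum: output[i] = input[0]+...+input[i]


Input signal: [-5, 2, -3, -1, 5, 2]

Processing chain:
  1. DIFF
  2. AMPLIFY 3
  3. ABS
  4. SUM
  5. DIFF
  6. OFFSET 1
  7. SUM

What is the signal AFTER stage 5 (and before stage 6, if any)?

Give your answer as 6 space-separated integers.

Answer: 15 21 15 6 18 9

Derivation:
Input: [-5, 2, -3, -1, 5, 2]
Stage 1 (DIFF): s[0]=-5, 2--5=7, -3-2=-5, -1--3=2, 5--1=6, 2-5=-3 -> [-5, 7, -5, 2, 6, -3]
Stage 2 (AMPLIFY 3): -5*3=-15, 7*3=21, -5*3=-15, 2*3=6, 6*3=18, -3*3=-9 -> [-15, 21, -15, 6, 18, -9]
Stage 3 (ABS): |-15|=15, |21|=21, |-15|=15, |6|=6, |18|=18, |-9|=9 -> [15, 21, 15, 6, 18, 9]
Stage 4 (SUM): sum[0..0]=15, sum[0..1]=36, sum[0..2]=51, sum[0..3]=57, sum[0..4]=75, sum[0..5]=84 -> [15, 36, 51, 57, 75, 84]
Stage 5 (DIFF): s[0]=15, 36-15=21, 51-36=15, 57-51=6, 75-57=18, 84-75=9 -> [15, 21, 15, 6, 18, 9]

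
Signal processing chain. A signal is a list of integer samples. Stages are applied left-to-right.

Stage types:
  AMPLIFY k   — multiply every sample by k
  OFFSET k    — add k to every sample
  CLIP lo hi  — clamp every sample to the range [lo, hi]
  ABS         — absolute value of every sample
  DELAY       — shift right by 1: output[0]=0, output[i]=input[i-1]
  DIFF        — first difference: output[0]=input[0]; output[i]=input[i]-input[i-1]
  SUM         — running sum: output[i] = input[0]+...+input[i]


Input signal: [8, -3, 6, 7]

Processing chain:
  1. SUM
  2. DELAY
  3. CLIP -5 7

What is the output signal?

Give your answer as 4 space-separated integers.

Answer: 0 7 5 7

Derivation:
Input: [8, -3, 6, 7]
Stage 1 (SUM): sum[0..0]=8, sum[0..1]=5, sum[0..2]=11, sum[0..3]=18 -> [8, 5, 11, 18]
Stage 2 (DELAY): [0, 8, 5, 11] = [0, 8, 5, 11] -> [0, 8, 5, 11]
Stage 3 (CLIP -5 7): clip(0,-5,7)=0, clip(8,-5,7)=7, clip(5,-5,7)=5, clip(11,-5,7)=7 -> [0, 7, 5, 7]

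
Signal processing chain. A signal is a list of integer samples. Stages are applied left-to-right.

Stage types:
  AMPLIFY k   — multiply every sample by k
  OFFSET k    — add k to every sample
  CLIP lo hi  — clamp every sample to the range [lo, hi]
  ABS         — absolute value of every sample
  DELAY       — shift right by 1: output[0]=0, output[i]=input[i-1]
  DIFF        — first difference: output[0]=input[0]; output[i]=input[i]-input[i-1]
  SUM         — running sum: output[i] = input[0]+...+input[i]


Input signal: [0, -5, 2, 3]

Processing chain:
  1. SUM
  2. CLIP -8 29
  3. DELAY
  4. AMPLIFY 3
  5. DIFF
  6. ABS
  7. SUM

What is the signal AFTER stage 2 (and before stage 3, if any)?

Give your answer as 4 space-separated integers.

Input: [0, -5, 2, 3]
Stage 1 (SUM): sum[0..0]=0, sum[0..1]=-5, sum[0..2]=-3, sum[0..3]=0 -> [0, -5, -3, 0]
Stage 2 (CLIP -8 29): clip(0,-8,29)=0, clip(-5,-8,29)=-5, clip(-3,-8,29)=-3, clip(0,-8,29)=0 -> [0, -5, -3, 0]

Answer: 0 -5 -3 0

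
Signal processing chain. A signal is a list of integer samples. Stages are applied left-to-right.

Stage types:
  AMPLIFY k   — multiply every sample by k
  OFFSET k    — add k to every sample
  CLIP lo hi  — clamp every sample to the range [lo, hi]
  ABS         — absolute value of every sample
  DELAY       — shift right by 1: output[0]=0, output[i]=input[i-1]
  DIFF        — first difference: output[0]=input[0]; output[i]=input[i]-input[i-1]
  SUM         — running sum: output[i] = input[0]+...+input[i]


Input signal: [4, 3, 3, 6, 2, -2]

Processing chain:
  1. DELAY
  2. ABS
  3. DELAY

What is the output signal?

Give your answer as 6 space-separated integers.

Input: [4, 3, 3, 6, 2, -2]
Stage 1 (DELAY): [0, 4, 3, 3, 6, 2] = [0, 4, 3, 3, 6, 2] -> [0, 4, 3, 3, 6, 2]
Stage 2 (ABS): |0|=0, |4|=4, |3|=3, |3|=3, |6|=6, |2|=2 -> [0, 4, 3, 3, 6, 2]
Stage 3 (DELAY): [0, 0, 4, 3, 3, 6] = [0, 0, 4, 3, 3, 6] -> [0, 0, 4, 3, 3, 6]

Answer: 0 0 4 3 3 6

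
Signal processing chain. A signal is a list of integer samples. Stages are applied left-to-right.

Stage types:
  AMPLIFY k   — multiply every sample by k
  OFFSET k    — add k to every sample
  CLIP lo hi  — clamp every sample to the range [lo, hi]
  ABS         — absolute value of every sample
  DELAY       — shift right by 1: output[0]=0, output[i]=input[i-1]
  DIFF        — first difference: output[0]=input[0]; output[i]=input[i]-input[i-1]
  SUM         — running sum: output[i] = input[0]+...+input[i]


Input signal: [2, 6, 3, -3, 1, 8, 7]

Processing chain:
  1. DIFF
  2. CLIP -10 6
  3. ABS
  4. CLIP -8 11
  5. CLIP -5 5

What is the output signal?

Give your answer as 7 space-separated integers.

Answer: 2 4 3 5 4 5 1

Derivation:
Input: [2, 6, 3, -3, 1, 8, 7]
Stage 1 (DIFF): s[0]=2, 6-2=4, 3-6=-3, -3-3=-6, 1--3=4, 8-1=7, 7-8=-1 -> [2, 4, -3, -6, 4, 7, -1]
Stage 2 (CLIP -10 6): clip(2,-10,6)=2, clip(4,-10,6)=4, clip(-3,-10,6)=-3, clip(-6,-10,6)=-6, clip(4,-10,6)=4, clip(7,-10,6)=6, clip(-1,-10,6)=-1 -> [2, 4, -3, -6, 4, 6, -1]
Stage 3 (ABS): |2|=2, |4|=4, |-3|=3, |-6|=6, |4|=4, |6|=6, |-1|=1 -> [2, 4, 3, 6, 4, 6, 1]
Stage 4 (CLIP -8 11): clip(2,-8,11)=2, clip(4,-8,11)=4, clip(3,-8,11)=3, clip(6,-8,11)=6, clip(4,-8,11)=4, clip(6,-8,11)=6, clip(1,-8,11)=1 -> [2, 4, 3, 6, 4, 6, 1]
Stage 5 (CLIP -5 5): clip(2,-5,5)=2, clip(4,-5,5)=4, clip(3,-5,5)=3, clip(6,-5,5)=5, clip(4,-5,5)=4, clip(6,-5,5)=5, clip(1,-5,5)=1 -> [2, 4, 3, 5, 4, 5, 1]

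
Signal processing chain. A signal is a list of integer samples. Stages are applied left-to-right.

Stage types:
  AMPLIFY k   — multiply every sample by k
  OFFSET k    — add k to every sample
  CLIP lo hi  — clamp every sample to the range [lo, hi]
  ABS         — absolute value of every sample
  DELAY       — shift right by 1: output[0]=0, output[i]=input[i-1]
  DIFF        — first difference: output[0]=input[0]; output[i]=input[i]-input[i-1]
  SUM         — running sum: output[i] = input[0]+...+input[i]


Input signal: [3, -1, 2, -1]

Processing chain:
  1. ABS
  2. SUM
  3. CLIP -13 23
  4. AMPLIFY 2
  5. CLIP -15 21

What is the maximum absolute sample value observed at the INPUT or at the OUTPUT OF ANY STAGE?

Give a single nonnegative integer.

Input: [3, -1, 2, -1] (max |s|=3)
Stage 1 (ABS): |3|=3, |-1|=1, |2|=2, |-1|=1 -> [3, 1, 2, 1] (max |s|=3)
Stage 2 (SUM): sum[0..0]=3, sum[0..1]=4, sum[0..2]=6, sum[0..3]=7 -> [3, 4, 6, 7] (max |s|=7)
Stage 3 (CLIP -13 23): clip(3,-13,23)=3, clip(4,-13,23)=4, clip(6,-13,23)=6, clip(7,-13,23)=7 -> [3, 4, 6, 7] (max |s|=7)
Stage 4 (AMPLIFY 2): 3*2=6, 4*2=8, 6*2=12, 7*2=14 -> [6, 8, 12, 14] (max |s|=14)
Stage 5 (CLIP -15 21): clip(6,-15,21)=6, clip(8,-15,21)=8, clip(12,-15,21)=12, clip(14,-15,21)=14 -> [6, 8, 12, 14] (max |s|=14)
Overall max amplitude: 14

Answer: 14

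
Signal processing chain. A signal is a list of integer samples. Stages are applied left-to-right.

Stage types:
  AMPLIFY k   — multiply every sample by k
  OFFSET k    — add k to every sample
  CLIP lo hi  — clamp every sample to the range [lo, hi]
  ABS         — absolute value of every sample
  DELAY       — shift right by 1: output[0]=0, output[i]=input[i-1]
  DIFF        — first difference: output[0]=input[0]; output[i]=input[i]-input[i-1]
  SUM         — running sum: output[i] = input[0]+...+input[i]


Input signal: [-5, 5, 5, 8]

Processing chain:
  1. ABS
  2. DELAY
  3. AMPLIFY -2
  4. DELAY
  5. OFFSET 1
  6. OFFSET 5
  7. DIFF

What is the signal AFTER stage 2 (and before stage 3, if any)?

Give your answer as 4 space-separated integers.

Answer: 0 5 5 5

Derivation:
Input: [-5, 5, 5, 8]
Stage 1 (ABS): |-5|=5, |5|=5, |5|=5, |8|=8 -> [5, 5, 5, 8]
Stage 2 (DELAY): [0, 5, 5, 5] = [0, 5, 5, 5] -> [0, 5, 5, 5]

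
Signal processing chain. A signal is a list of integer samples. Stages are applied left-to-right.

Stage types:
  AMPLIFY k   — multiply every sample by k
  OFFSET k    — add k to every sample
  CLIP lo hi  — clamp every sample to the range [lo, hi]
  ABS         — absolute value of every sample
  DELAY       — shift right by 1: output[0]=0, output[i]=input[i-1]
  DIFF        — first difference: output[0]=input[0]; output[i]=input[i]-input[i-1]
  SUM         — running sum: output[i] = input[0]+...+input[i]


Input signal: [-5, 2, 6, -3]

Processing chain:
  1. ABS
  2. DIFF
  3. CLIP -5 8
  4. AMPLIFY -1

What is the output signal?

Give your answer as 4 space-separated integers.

Input: [-5, 2, 6, -3]
Stage 1 (ABS): |-5|=5, |2|=2, |6|=6, |-3|=3 -> [5, 2, 6, 3]
Stage 2 (DIFF): s[0]=5, 2-5=-3, 6-2=4, 3-6=-3 -> [5, -3, 4, -3]
Stage 3 (CLIP -5 8): clip(5,-5,8)=5, clip(-3,-5,8)=-3, clip(4,-5,8)=4, clip(-3,-5,8)=-3 -> [5, -3, 4, -3]
Stage 4 (AMPLIFY -1): 5*-1=-5, -3*-1=3, 4*-1=-4, -3*-1=3 -> [-5, 3, -4, 3]

Answer: -5 3 -4 3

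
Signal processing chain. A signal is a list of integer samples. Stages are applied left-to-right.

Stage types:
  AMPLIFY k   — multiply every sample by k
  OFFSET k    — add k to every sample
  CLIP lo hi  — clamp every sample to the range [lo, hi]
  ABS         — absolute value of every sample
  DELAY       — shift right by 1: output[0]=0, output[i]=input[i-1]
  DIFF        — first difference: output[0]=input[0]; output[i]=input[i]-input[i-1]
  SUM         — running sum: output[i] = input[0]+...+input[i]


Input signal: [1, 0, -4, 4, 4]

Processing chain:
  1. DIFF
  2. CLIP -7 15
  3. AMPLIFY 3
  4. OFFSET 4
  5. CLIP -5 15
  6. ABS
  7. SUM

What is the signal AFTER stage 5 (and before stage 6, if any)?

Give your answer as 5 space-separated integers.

Input: [1, 0, -4, 4, 4]
Stage 1 (DIFF): s[0]=1, 0-1=-1, -4-0=-4, 4--4=8, 4-4=0 -> [1, -1, -4, 8, 0]
Stage 2 (CLIP -7 15): clip(1,-7,15)=1, clip(-1,-7,15)=-1, clip(-4,-7,15)=-4, clip(8,-7,15)=8, clip(0,-7,15)=0 -> [1, -1, -4, 8, 0]
Stage 3 (AMPLIFY 3): 1*3=3, -1*3=-3, -4*3=-12, 8*3=24, 0*3=0 -> [3, -3, -12, 24, 0]
Stage 4 (OFFSET 4): 3+4=7, -3+4=1, -12+4=-8, 24+4=28, 0+4=4 -> [7, 1, -8, 28, 4]
Stage 5 (CLIP -5 15): clip(7,-5,15)=7, clip(1,-5,15)=1, clip(-8,-5,15)=-5, clip(28,-5,15)=15, clip(4,-5,15)=4 -> [7, 1, -5, 15, 4]

Answer: 7 1 -5 15 4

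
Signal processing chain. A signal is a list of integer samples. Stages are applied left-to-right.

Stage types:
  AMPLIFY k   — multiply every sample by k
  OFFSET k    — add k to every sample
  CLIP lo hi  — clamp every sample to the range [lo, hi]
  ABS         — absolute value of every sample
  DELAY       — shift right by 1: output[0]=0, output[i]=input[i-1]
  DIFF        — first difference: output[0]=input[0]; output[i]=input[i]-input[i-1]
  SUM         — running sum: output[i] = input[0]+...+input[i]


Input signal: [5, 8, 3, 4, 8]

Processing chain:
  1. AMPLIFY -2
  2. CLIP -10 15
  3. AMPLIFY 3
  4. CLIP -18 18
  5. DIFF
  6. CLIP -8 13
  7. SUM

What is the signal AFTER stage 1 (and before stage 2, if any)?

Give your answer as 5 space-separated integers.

Input: [5, 8, 3, 4, 8]
Stage 1 (AMPLIFY -2): 5*-2=-10, 8*-2=-16, 3*-2=-6, 4*-2=-8, 8*-2=-16 -> [-10, -16, -6, -8, -16]

Answer: -10 -16 -6 -8 -16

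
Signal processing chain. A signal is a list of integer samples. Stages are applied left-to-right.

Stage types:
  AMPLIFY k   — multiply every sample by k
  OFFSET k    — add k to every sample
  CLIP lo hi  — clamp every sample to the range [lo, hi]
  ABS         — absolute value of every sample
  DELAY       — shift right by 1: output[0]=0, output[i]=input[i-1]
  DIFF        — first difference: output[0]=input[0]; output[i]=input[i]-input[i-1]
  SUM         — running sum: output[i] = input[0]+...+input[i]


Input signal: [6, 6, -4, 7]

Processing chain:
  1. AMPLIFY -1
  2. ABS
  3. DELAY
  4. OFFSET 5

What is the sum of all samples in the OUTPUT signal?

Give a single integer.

Input: [6, 6, -4, 7]
Stage 1 (AMPLIFY -1): 6*-1=-6, 6*-1=-6, -4*-1=4, 7*-1=-7 -> [-6, -6, 4, -7]
Stage 2 (ABS): |-6|=6, |-6|=6, |4|=4, |-7|=7 -> [6, 6, 4, 7]
Stage 3 (DELAY): [0, 6, 6, 4] = [0, 6, 6, 4] -> [0, 6, 6, 4]
Stage 4 (OFFSET 5): 0+5=5, 6+5=11, 6+5=11, 4+5=9 -> [5, 11, 11, 9]
Output sum: 36

Answer: 36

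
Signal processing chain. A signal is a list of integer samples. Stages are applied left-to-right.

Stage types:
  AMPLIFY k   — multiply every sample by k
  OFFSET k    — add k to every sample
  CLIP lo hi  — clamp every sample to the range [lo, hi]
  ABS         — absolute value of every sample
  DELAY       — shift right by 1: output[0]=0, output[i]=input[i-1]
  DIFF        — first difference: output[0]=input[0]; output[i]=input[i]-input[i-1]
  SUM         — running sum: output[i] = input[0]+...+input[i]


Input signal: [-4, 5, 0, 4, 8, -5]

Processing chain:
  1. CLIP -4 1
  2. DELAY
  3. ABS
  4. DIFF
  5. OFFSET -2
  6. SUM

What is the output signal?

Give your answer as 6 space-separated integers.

Input: [-4, 5, 0, 4, 8, -5]
Stage 1 (CLIP -4 1): clip(-4,-4,1)=-4, clip(5,-4,1)=1, clip(0,-4,1)=0, clip(4,-4,1)=1, clip(8,-4,1)=1, clip(-5,-4,1)=-4 -> [-4, 1, 0, 1, 1, -4]
Stage 2 (DELAY): [0, -4, 1, 0, 1, 1] = [0, -4, 1, 0, 1, 1] -> [0, -4, 1, 0, 1, 1]
Stage 3 (ABS): |0|=0, |-4|=4, |1|=1, |0|=0, |1|=1, |1|=1 -> [0, 4, 1, 0, 1, 1]
Stage 4 (DIFF): s[0]=0, 4-0=4, 1-4=-3, 0-1=-1, 1-0=1, 1-1=0 -> [0, 4, -3, -1, 1, 0]
Stage 5 (OFFSET -2): 0+-2=-2, 4+-2=2, -3+-2=-5, -1+-2=-3, 1+-2=-1, 0+-2=-2 -> [-2, 2, -5, -3, -1, -2]
Stage 6 (SUM): sum[0..0]=-2, sum[0..1]=0, sum[0..2]=-5, sum[0..3]=-8, sum[0..4]=-9, sum[0..5]=-11 -> [-2, 0, -5, -8, -9, -11]

Answer: -2 0 -5 -8 -9 -11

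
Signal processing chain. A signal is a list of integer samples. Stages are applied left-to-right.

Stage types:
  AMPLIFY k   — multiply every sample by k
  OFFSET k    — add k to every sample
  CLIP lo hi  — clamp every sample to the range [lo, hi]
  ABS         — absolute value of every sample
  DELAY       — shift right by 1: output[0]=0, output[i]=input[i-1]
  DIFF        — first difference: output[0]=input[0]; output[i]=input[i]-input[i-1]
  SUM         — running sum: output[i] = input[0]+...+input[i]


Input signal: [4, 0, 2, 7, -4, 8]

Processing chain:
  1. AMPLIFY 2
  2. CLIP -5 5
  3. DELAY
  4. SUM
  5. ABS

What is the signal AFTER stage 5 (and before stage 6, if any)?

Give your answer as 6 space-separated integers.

Answer: 0 5 5 9 14 9

Derivation:
Input: [4, 0, 2, 7, -4, 8]
Stage 1 (AMPLIFY 2): 4*2=8, 0*2=0, 2*2=4, 7*2=14, -4*2=-8, 8*2=16 -> [8, 0, 4, 14, -8, 16]
Stage 2 (CLIP -5 5): clip(8,-5,5)=5, clip(0,-5,5)=0, clip(4,-5,5)=4, clip(14,-5,5)=5, clip(-8,-5,5)=-5, clip(16,-5,5)=5 -> [5, 0, 4, 5, -5, 5]
Stage 3 (DELAY): [0, 5, 0, 4, 5, -5] = [0, 5, 0, 4, 5, -5] -> [0, 5, 0, 4, 5, -5]
Stage 4 (SUM): sum[0..0]=0, sum[0..1]=5, sum[0..2]=5, sum[0..3]=9, sum[0..4]=14, sum[0..5]=9 -> [0, 5, 5, 9, 14, 9]
Stage 5 (ABS): |0|=0, |5|=5, |5|=5, |9|=9, |14|=14, |9|=9 -> [0, 5, 5, 9, 14, 9]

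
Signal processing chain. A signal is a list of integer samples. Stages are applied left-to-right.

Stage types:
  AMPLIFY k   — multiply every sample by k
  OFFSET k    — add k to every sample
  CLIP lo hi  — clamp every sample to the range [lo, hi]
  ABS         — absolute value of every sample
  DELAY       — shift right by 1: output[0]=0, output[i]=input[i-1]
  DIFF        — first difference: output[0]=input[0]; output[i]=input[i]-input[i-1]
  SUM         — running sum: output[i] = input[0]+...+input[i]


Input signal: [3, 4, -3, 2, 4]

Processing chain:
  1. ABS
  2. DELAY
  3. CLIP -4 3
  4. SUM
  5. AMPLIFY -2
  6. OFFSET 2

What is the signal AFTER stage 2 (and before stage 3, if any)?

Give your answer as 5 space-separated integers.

Input: [3, 4, -3, 2, 4]
Stage 1 (ABS): |3|=3, |4|=4, |-3|=3, |2|=2, |4|=4 -> [3, 4, 3, 2, 4]
Stage 2 (DELAY): [0, 3, 4, 3, 2] = [0, 3, 4, 3, 2] -> [0, 3, 4, 3, 2]

Answer: 0 3 4 3 2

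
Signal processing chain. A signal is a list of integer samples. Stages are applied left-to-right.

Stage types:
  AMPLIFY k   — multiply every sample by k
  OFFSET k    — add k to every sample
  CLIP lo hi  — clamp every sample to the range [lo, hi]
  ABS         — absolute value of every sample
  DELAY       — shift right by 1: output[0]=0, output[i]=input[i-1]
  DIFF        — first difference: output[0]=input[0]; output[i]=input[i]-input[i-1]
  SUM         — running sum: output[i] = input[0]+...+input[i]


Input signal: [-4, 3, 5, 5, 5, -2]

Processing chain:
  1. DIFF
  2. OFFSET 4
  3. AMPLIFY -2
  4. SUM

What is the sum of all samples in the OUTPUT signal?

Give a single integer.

Input: [-4, 3, 5, 5, 5, -2]
Stage 1 (DIFF): s[0]=-4, 3--4=7, 5-3=2, 5-5=0, 5-5=0, -2-5=-7 -> [-4, 7, 2, 0, 0, -7]
Stage 2 (OFFSET 4): -4+4=0, 7+4=11, 2+4=6, 0+4=4, 0+4=4, -7+4=-3 -> [0, 11, 6, 4, 4, -3]
Stage 3 (AMPLIFY -2): 0*-2=0, 11*-2=-22, 6*-2=-12, 4*-2=-8, 4*-2=-8, -3*-2=6 -> [0, -22, -12, -8, -8, 6]
Stage 4 (SUM): sum[0..0]=0, sum[0..1]=-22, sum[0..2]=-34, sum[0..3]=-42, sum[0..4]=-50, sum[0..5]=-44 -> [0, -22, -34, -42, -50, -44]
Output sum: -192

Answer: -192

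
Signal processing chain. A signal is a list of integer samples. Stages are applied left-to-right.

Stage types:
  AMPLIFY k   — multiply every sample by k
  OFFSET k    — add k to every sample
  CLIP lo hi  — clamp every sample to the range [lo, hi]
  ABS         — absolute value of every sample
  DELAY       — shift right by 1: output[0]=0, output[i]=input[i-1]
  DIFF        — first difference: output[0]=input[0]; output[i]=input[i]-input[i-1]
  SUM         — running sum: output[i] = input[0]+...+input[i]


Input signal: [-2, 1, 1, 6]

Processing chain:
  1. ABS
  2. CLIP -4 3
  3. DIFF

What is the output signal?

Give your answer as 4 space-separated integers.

Answer: 2 -1 0 2

Derivation:
Input: [-2, 1, 1, 6]
Stage 1 (ABS): |-2|=2, |1|=1, |1|=1, |6|=6 -> [2, 1, 1, 6]
Stage 2 (CLIP -4 3): clip(2,-4,3)=2, clip(1,-4,3)=1, clip(1,-4,3)=1, clip(6,-4,3)=3 -> [2, 1, 1, 3]
Stage 3 (DIFF): s[0]=2, 1-2=-1, 1-1=0, 3-1=2 -> [2, -1, 0, 2]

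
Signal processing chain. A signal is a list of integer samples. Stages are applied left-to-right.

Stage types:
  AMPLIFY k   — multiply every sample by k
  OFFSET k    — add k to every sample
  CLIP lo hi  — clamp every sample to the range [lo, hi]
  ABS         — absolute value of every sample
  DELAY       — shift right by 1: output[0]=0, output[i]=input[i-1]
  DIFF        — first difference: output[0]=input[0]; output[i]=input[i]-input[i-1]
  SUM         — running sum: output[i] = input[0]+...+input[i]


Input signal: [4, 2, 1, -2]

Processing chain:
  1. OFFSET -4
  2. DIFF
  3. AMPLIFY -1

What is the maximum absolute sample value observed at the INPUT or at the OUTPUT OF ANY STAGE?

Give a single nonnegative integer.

Input: [4, 2, 1, -2] (max |s|=4)
Stage 1 (OFFSET -4): 4+-4=0, 2+-4=-2, 1+-4=-3, -2+-4=-6 -> [0, -2, -3, -6] (max |s|=6)
Stage 2 (DIFF): s[0]=0, -2-0=-2, -3--2=-1, -6--3=-3 -> [0, -2, -1, -3] (max |s|=3)
Stage 3 (AMPLIFY -1): 0*-1=0, -2*-1=2, -1*-1=1, -3*-1=3 -> [0, 2, 1, 3] (max |s|=3)
Overall max amplitude: 6

Answer: 6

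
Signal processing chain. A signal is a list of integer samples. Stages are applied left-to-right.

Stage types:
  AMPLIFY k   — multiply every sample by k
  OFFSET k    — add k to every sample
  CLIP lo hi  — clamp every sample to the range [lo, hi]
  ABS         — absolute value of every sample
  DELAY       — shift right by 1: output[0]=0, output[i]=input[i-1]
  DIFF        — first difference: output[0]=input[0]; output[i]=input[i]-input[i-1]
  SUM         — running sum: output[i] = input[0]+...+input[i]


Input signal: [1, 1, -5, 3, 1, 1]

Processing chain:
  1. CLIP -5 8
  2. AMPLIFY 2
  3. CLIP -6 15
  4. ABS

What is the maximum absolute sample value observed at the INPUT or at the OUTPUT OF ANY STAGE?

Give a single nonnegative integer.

Input: [1, 1, -5, 3, 1, 1] (max |s|=5)
Stage 1 (CLIP -5 8): clip(1,-5,8)=1, clip(1,-5,8)=1, clip(-5,-5,8)=-5, clip(3,-5,8)=3, clip(1,-5,8)=1, clip(1,-5,8)=1 -> [1, 1, -5, 3, 1, 1] (max |s|=5)
Stage 2 (AMPLIFY 2): 1*2=2, 1*2=2, -5*2=-10, 3*2=6, 1*2=2, 1*2=2 -> [2, 2, -10, 6, 2, 2] (max |s|=10)
Stage 3 (CLIP -6 15): clip(2,-6,15)=2, clip(2,-6,15)=2, clip(-10,-6,15)=-6, clip(6,-6,15)=6, clip(2,-6,15)=2, clip(2,-6,15)=2 -> [2, 2, -6, 6, 2, 2] (max |s|=6)
Stage 4 (ABS): |2|=2, |2|=2, |-6|=6, |6|=6, |2|=2, |2|=2 -> [2, 2, 6, 6, 2, 2] (max |s|=6)
Overall max amplitude: 10

Answer: 10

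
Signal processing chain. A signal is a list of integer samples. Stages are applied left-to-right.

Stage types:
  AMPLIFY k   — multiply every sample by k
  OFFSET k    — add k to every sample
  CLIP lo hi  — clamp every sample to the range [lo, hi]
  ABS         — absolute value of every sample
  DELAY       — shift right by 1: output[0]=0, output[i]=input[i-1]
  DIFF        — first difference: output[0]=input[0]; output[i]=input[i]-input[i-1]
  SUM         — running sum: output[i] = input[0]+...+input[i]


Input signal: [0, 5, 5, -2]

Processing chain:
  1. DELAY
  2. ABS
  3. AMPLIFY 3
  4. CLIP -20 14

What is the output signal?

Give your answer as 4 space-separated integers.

Input: [0, 5, 5, -2]
Stage 1 (DELAY): [0, 0, 5, 5] = [0, 0, 5, 5] -> [0, 0, 5, 5]
Stage 2 (ABS): |0|=0, |0|=0, |5|=5, |5|=5 -> [0, 0, 5, 5]
Stage 3 (AMPLIFY 3): 0*3=0, 0*3=0, 5*3=15, 5*3=15 -> [0, 0, 15, 15]
Stage 4 (CLIP -20 14): clip(0,-20,14)=0, clip(0,-20,14)=0, clip(15,-20,14)=14, clip(15,-20,14)=14 -> [0, 0, 14, 14]

Answer: 0 0 14 14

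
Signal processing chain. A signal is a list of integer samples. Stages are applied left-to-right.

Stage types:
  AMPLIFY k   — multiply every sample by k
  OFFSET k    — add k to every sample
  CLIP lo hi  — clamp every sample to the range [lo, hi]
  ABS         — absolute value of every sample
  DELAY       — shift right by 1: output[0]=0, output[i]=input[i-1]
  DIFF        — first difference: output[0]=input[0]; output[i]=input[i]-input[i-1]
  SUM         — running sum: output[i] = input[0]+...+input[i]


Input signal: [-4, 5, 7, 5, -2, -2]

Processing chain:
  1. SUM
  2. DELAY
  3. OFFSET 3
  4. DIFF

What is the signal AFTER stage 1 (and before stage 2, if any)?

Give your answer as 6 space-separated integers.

Answer: -4 1 8 13 11 9

Derivation:
Input: [-4, 5, 7, 5, -2, -2]
Stage 1 (SUM): sum[0..0]=-4, sum[0..1]=1, sum[0..2]=8, sum[0..3]=13, sum[0..4]=11, sum[0..5]=9 -> [-4, 1, 8, 13, 11, 9]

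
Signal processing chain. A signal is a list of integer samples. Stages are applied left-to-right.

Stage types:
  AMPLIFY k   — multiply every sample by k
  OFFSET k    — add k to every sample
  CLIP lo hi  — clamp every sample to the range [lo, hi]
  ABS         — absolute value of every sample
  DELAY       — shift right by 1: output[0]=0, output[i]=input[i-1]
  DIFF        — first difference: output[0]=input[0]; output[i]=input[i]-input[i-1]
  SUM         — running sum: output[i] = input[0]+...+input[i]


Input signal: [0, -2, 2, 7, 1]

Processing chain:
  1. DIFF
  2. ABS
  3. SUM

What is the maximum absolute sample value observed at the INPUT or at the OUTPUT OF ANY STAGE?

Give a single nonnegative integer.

Input: [0, -2, 2, 7, 1] (max |s|=7)
Stage 1 (DIFF): s[0]=0, -2-0=-2, 2--2=4, 7-2=5, 1-7=-6 -> [0, -2, 4, 5, -6] (max |s|=6)
Stage 2 (ABS): |0|=0, |-2|=2, |4|=4, |5|=5, |-6|=6 -> [0, 2, 4, 5, 6] (max |s|=6)
Stage 3 (SUM): sum[0..0]=0, sum[0..1]=2, sum[0..2]=6, sum[0..3]=11, sum[0..4]=17 -> [0, 2, 6, 11, 17] (max |s|=17)
Overall max amplitude: 17

Answer: 17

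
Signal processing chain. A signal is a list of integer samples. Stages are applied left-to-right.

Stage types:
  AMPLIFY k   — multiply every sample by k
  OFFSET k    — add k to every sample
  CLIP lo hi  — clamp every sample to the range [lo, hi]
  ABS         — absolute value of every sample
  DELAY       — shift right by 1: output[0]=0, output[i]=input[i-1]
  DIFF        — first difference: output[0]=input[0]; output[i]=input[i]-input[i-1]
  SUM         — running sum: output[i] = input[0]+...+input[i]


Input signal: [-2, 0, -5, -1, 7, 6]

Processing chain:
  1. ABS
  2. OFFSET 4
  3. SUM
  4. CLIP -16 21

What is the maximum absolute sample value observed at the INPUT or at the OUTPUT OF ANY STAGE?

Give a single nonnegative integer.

Input: [-2, 0, -5, -1, 7, 6] (max |s|=7)
Stage 1 (ABS): |-2|=2, |0|=0, |-5|=5, |-1|=1, |7|=7, |6|=6 -> [2, 0, 5, 1, 7, 6] (max |s|=7)
Stage 2 (OFFSET 4): 2+4=6, 0+4=4, 5+4=9, 1+4=5, 7+4=11, 6+4=10 -> [6, 4, 9, 5, 11, 10] (max |s|=11)
Stage 3 (SUM): sum[0..0]=6, sum[0..1]=10, sum[0..2]=19, sum[0..3]=24, sum[0..4]=35, sum[0..5]=45 -> [6, 10, 19, 24, 35, 45] (max |s|=45)
Stage 4 (CLIP -16 21): clip(6,-16,21)=6, clip(10,-16,21)=10, clip(19,-16,21)=19, clip(24,-16,21)=21, clip(35,-16,21)=21, clip(45,-16,21)=21 -> [6, 10, 19, 21, 21, 21] (max |s|=21)
Overall max amplitude: 45

Answer: 45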